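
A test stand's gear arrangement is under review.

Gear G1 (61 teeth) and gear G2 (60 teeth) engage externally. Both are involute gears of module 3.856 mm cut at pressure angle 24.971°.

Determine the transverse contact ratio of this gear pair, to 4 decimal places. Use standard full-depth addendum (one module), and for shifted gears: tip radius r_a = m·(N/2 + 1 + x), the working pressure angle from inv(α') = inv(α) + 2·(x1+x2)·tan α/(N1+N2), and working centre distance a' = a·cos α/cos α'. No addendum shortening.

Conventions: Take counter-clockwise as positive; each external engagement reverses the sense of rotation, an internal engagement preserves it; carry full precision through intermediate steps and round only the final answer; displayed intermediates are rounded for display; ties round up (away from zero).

1.5560

single-mesh involute tooth geometry (61T engaging 60T at module 3.856)
base radii: r_b1 = 106.614190, r_b2 = 104.866416
tip radii: r_a1 = 121.464000, r_a2 = 119.536000
no profile shift: α' = α, a' = a
action lengths: √(r_a1²−r_b1²) = 58.197232, √(r_a2²−r_b2²) = 57.374995
base pitch p_b = π·m·cos α = 10.981585
CR = (58.197232 + 57.374995 − 233.288000·sin 24.97100°)/10.981585 = 1.556013
contact ratio ≈ 1.5560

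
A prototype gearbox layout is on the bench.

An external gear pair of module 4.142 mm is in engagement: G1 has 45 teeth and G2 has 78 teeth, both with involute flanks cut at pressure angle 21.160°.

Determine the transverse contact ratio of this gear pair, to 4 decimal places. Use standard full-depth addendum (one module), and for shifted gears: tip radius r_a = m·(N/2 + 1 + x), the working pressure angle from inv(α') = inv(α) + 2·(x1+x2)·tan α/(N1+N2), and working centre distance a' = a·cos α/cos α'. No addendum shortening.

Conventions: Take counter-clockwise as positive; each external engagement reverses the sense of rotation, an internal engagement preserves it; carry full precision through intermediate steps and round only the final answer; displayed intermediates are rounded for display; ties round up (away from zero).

1.7170

single-mesh involute tooth geometry (45T engaging 78T at module 4.142)
base radii: r_b1 = 86.911424, r_b2 = 150.646468
tip radii: r_a1 = 97.337000, r_a2 = 165.680000
no profile shift: α' = α, a' = a
action lengths: √(r_a1²−r_b1²) = 43.828028, √(r_a2²−r_b2²) = 68.960164
base pitch p_b = π·m·cos α = 12.135124
CR = (43.828028 + 68.960164 − 254.733000·sin 21.16000°)/12.135124 = 1.717024
contact ratio ≈ 1.7170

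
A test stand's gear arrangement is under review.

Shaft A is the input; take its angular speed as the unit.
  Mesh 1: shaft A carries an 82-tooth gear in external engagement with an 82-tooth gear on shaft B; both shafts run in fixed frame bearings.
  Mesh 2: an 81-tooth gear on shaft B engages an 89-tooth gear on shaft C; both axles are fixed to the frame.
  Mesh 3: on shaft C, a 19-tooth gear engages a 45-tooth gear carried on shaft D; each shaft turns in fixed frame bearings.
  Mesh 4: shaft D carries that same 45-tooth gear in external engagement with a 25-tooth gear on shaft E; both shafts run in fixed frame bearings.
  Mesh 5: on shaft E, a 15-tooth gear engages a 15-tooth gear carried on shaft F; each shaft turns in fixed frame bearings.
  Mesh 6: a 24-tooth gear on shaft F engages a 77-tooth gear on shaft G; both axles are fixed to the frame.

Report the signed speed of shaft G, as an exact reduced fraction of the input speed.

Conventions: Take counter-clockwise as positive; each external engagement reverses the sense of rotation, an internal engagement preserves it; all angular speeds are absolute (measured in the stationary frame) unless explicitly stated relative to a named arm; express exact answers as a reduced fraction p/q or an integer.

36936/171325

6-mesh fixed-axis compound train (all bearings frame-fixed)
mesh 1 [82T→82T]: |ω|/ω_in = 1×82/82 = 1, sense flips to −
mesh 2 [81T→89T]: |ω|/ω_in = 1×81/89 = 81/89, sense flips to +
mesh 3 [19T→45T]: |ω|/ω_in = (81/89)×19/45 = 171/445, sense flips to −
mesh 4 [45T→25T]: |ω|/ω_in = (171/445)×45/25 = 1539/2225, sense flips to +
mesh 5 [15T→15T]: |ω|/ω_in = (1539/2225)×15/15 = 1539/2225, sense flips to −
mesh 6 [24T→77T]: |ω|/ω_in = (1539/2225)×24/77 = 36936/171325, sense flips to +
signed output speed (× input speed) = 36936/171325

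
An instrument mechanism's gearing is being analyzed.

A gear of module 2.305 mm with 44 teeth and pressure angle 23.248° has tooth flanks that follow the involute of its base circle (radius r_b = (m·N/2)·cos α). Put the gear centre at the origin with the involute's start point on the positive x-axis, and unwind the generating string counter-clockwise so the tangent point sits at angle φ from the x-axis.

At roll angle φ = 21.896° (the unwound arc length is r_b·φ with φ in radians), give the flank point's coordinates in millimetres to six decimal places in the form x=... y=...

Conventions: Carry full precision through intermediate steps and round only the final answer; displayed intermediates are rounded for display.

topology: single-mesh involute geometry — m = 2.305, N = 44
pitch radius r_p = m·N/2 = 2.305·44/2 = 50.710000
base radius r_b = r_p·cos α = 50.710000·cos 23.248° = 46.592601
roll angle φ = 21.896° = 0.38215729 rad
x = r_b·(cos φ + φ·sin φ) = 49.871674
y = r_b·(sin φ − φ·cos φ) = 0.854213

x=49.871674 y=0.854213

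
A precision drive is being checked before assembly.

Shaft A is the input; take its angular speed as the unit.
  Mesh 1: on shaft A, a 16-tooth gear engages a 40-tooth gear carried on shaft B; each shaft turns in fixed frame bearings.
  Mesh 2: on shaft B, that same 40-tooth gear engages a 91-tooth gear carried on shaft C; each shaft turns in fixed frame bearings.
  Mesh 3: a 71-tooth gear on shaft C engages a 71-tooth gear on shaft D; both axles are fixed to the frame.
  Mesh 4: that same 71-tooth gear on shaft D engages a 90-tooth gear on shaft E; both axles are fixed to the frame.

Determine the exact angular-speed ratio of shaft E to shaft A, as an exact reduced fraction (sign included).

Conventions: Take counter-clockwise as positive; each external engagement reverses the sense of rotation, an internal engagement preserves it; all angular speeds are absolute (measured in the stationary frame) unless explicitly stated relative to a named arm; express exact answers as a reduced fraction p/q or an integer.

568/4095

class = fixed-axis compound train [4 meshes; 4 ratios multiply, 4 sense flips]
mesh 1 [16T→40T]: running ratio 2/5, sense −
mesh 2 [40T→91T]: running ratio 16/91, sense +
mesh 3 [71T→71T]: running ratio 16/91, sense −
mesh 4 [71T→90T]: running ratio 568/4095, sense +
ω_out/ω_in = 568/4095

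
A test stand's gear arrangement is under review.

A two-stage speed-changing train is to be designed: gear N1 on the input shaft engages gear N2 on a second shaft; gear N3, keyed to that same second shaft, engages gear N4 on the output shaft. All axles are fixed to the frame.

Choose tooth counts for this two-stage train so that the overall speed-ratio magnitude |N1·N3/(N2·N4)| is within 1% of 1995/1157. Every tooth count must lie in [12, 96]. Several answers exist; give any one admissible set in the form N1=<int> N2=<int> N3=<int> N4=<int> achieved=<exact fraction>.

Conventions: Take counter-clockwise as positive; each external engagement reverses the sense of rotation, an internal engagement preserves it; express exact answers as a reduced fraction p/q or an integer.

N1=21 N2=13 N3=95 N4=89 achieved=1995/1157

topology: fixed-axis compound train — 2 stages, target 1995/1157
target = 1995/1157 in lowest terms: an exact hit needs N1·N3 = k·1995 and N2·N4 = k·1157 for one integer k, every count in [12, 96]; additionally prefer no 1:1 stage (N1 ≠ N2, N3 ≠ N4)
k = 1: N1·N3 = 1995 = 21·95, N2·N4 = 1157 = 13·89
achieved = 21·95/(13·89) = 1995/1157; |achieved − target| = 0 ≤ 399/23140 ✓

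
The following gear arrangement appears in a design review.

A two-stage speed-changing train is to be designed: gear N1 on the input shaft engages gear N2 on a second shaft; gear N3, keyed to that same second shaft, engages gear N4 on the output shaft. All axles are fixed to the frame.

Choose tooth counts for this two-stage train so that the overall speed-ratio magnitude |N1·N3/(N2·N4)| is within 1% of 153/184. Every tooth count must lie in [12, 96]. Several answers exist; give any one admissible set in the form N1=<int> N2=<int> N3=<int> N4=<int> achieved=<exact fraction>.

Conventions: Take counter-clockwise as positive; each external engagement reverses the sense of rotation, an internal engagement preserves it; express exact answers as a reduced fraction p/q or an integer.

N1=17 N2=16 N3=18 N4=23 achieved=153/184

design class (target 153/184): fixed-axis compound train
target = 153/184 in lowest terms: an exact hit needs N1·N3 = k·153 and N2·N4 = k·184 for one integer k, every count in [12, 96]; additionally prefer no 1:1 stage (N1 ≠ N2, N3 ≠ N4)
k = 1: no 1:1-free in-range split of k·153 and k·184 into factor pairs; take k = 2
k = 2: N1·N3 = 306 = 17·18, N2·N4 = 368 = 16·23
achieved = 17·18/(16·23) = 153/184; |achieved − target| = 0 ≤ 153/18400 ✓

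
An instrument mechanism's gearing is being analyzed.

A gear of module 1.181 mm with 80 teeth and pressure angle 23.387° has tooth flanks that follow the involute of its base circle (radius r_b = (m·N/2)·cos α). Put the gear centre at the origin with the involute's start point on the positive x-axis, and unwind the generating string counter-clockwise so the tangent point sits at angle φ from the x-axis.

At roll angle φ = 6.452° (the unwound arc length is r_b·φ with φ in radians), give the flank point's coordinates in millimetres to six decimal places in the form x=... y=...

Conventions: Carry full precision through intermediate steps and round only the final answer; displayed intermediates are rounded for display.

x=43.633025 y=0.020612

single-mesh involute tooth geometry (80T wheel at module 1.181)
pitch radius r_p = m·N/2 = 1.181·80/2 = 47.240000
base radius r_b = r_p·cos α = 47.240000·cos 23.387° = 43.358984
roll angle φ = 6.452° = 0.11260864 rad
x = r_b·(cos φ + φ·sin φ) = 43.633025
y = r_b·(sin φ − φ·cos φ) = 0.020612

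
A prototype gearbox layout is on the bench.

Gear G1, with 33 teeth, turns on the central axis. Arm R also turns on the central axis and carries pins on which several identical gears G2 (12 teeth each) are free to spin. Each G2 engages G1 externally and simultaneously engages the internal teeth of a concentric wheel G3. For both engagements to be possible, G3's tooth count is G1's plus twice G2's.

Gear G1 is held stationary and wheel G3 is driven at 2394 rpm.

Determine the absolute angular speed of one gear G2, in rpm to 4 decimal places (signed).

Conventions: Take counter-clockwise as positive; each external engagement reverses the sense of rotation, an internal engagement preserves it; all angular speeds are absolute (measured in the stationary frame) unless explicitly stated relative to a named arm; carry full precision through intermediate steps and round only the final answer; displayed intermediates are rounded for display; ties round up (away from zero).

+5685.7500 rpm

class = planetary set [G3 = 33+2·12 = 57; Willis about the carrier]
normalise by the input: solve with ω_ring = 1, then scale by 2394 rpm
ring teeth: 33 + 2·12 = 57
33(ω_sun−ω_arm) = −57(ω_ring−ω_arm),  ω_sun = 0, ω_ring = 1
33(0−ω_arm) = −57(1−ω_arm)  ⇒  90·ω_arm = 57  ⇒  ω_arm = 19/30
sun–planet mesh: 33·(0−19/30) = −12·(ω_p−ω_arm)  ⇒  ω_p−ω_arm = 209/120
ω_p = 19/30 + 209/120 = 19/8
scale: ω_p = 19/8 × 2394 rpm = +5685.7500 rpm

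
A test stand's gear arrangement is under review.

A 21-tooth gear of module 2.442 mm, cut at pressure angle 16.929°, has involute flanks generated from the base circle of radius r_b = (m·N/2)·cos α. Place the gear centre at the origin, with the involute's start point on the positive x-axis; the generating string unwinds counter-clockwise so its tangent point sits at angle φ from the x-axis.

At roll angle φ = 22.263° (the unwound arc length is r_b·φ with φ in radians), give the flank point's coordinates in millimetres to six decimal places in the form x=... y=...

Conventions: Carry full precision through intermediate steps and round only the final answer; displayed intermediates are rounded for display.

x=26.312342 y=0.472483

single-mesh involute tooth geometry (21T wheel at module 2.442)
pitch radius r_p = m·N/2 = 2.442·21/2 = 25.641000
base radius r_b = r_p·cos α = 25.641000·cos 16.929° = 24.529881
roll angle φ = 22.263° = 0.38856265 rad
x = r_b·(cos φ + φ·sin φ) = 26.312342
y = r_b·(sin φ − φ·cos φ) = 0.472483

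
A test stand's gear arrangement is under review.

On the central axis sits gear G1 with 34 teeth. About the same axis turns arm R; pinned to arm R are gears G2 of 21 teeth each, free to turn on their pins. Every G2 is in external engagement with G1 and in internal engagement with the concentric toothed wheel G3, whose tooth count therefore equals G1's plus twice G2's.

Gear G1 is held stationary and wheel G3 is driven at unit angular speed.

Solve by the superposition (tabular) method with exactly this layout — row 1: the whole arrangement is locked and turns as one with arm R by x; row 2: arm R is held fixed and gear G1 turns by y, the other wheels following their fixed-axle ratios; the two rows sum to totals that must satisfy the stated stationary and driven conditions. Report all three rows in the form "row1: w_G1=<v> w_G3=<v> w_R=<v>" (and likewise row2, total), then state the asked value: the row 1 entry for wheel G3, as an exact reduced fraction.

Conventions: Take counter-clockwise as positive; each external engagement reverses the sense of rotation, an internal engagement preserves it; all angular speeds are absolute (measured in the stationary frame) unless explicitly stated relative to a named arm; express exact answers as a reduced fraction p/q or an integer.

planetary set (34T centre, 21T on arm, 76T internal) — Willis relation
row 1: whole set turns with the arm by x
superposition row 2 [arm held]: sun y, ring −(34/76)·y, arm 0
boundary: total ω_sun = x + y = 0 and total ω_ring = x − (34/76)·y = 1  ⇒  y = -38/55, x = 38/55
row 2 ring = −(34/76)·(-38/55) = 17/55
totals (row 1 + row 2): sun 38/55 + (-38/55) = 0, ring 38/55 + 17/55 = 1, arm 38/55 + 0 = 38/55
asked cell (row1, ring) = 38/55

row1: w_G1=38/55 w_G3=38/55 w_R=38/55
row2: w_G1=-38/55 w_G3=17/55 w_R=0
total: w_G1=0 w_G3=1 w_R=38/55
asked value: 38/55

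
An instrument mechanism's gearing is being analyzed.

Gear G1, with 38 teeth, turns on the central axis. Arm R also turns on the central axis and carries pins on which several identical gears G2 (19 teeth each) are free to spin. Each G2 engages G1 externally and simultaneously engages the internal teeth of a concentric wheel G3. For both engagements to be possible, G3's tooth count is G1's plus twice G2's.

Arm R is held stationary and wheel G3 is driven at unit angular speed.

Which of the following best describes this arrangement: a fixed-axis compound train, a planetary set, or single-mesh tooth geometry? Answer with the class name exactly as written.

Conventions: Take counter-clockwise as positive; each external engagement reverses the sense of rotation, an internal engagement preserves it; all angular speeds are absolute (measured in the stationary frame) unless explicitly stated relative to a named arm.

topology: planetary set — G1 38T / G2 19T / G3 76T, arm = carrier (Willis)
classification: planetary set

planetary set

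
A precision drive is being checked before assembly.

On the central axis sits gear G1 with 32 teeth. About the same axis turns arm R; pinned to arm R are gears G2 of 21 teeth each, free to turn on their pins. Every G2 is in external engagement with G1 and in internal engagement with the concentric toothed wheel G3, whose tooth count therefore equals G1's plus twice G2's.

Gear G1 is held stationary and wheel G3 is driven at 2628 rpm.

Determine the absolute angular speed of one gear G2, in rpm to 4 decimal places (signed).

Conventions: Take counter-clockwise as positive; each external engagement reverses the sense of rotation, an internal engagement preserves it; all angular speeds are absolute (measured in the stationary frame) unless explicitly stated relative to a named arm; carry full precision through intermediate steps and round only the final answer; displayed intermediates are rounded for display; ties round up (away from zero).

+4630.2857 rpm

topology: planetary set — G1 32T / G2 21T / G3 74T, arm = carrier (Willis)
normalise by the input: solve with ω_ring = 1, then scale by 2628 rpm
ring teeth: 32 + 2·21 = 74
32(ω_sun−ω_arm) = −74(ω_ring−ω_arm),  ω_sun = 0, ω_ring = 1
32(0−ω_arm) = −74(1−ω_arm)  ⇒  106·ω_arm = 74  ⇒  ω_arm = 37/53
sun–planet mesh: 32·(0−37/53) = −21·(ω_p−ω_arm)  ⇒  ω_p−ω_arm = 1184/1113
ω_p = 37/53 + 1184/1113 = 37/21
scale: ω_p = 37/21 × 2628 rpm = +4630.2857 rpm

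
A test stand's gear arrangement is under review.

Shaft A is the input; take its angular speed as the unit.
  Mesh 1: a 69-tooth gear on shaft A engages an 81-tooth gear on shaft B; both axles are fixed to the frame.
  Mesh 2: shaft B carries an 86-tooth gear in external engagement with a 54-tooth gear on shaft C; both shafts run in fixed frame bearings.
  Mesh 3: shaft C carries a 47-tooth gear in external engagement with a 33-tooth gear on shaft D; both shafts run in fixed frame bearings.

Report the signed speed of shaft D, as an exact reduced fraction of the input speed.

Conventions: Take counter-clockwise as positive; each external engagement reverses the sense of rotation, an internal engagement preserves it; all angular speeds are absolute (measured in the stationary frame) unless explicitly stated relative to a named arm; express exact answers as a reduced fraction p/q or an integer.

-46483/24057

3-mesh fixed-axis compound train (all bearings frame-fixed)
mesh 1 [69T→81T]: |ω|/ω_in = 1×69/81 = 23/27, sense flips to −
mesh 2 [86T→54T]: |ω|/ω_in = (23/27)×86/54 = 989/729, sense flips to +
mesh 3 [47T→33T]: |ω|/ω_in = (989/729)×47/33 = 46483/24057, sense flips to −
signed output speed (× input speed) = -46483/24057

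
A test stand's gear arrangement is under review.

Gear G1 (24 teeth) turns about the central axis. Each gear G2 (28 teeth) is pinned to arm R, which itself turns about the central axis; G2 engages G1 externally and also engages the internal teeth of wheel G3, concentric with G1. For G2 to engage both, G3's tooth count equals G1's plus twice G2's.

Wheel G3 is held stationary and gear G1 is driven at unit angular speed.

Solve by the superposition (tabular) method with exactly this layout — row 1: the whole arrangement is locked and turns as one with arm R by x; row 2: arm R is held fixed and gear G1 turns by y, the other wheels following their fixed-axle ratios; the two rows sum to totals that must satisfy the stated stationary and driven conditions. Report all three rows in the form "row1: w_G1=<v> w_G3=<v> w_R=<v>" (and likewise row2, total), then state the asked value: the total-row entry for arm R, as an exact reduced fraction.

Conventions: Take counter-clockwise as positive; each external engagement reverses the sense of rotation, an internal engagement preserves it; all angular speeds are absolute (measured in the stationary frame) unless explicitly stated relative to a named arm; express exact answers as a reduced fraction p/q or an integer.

recognized (axles ride arm R): planetary set, 24/28/80 teeth
row 1 — lock + rotate with arm: ω_sun = ω_ring = ω_arm = x
row 2 — arm fixed, fixed-axis ratios: sun y, ring −(24/80)·y, arm 0
boundary: total ω_ring = x − (24/80)·y = 0 and total ω_sun = x + y = 1  ⇒  y = 10/13, x = 3/13
row 2 ring = −(24/80)·10/13 = -3/13
totals (row 1 + row 2): sun 3/13 + 10/13 = 1, ring 3/13 + (-3/13) = 0, arm 3/13 + 0 = 3/13
asked cell (total, arm) = 3/13

row1: w_G1=3/13 w_G3=3/13 w_R=3/13
row2: w_G1=10/13 w_G3=-3/13 w_R=0
total: w_G1=1 w_G3=0 w_R=3/13
asked value: 3/13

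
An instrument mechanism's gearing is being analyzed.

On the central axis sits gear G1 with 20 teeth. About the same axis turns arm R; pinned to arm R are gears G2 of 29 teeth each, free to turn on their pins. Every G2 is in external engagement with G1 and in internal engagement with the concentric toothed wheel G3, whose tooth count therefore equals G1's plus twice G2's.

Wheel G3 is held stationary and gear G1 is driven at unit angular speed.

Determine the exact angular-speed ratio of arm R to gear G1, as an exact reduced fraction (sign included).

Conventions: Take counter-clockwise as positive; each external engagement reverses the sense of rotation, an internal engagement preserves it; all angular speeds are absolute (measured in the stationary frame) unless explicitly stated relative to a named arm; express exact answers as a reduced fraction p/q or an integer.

10/49

class = planetary set [G3 = 20+2·29 = 78; Willis about the carrier]
ring teeth: 20 + 2·29 = 78
20(ω_sun−ω_arm) = −78(ω_ring−ω_arm),  ω_ring = 0, ω_sun = 1
20(1−ω_arm) = −78(0−ω_arm)  ⇒  98·ω_arm = 20  ⇒  ω_arm = 10/49
ω_out/ω_in = 10/49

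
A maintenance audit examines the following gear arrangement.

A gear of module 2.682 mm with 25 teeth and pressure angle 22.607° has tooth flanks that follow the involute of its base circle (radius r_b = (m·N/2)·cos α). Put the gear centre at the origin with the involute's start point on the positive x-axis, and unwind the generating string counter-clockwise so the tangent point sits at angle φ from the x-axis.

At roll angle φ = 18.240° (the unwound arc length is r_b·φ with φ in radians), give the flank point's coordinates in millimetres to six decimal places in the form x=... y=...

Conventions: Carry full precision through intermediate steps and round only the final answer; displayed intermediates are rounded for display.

single-mesh involute tooth geometry (25T wheel at module 2.682)
pitch radius r_p = m·N/2 = 2.682·25/2 = 33.525000
base radius r_b = r_p·cos α = 33.525000·cos 22.607° = 30.949048
roll angle φ = 18.240° = 0.31834806 rad
x = r_b·(cos φ + φ·sin φ) = 32.477810
y = r_b·(sin φ − φ·cos φ) = 0.329477

x=32.477810 y=0.329477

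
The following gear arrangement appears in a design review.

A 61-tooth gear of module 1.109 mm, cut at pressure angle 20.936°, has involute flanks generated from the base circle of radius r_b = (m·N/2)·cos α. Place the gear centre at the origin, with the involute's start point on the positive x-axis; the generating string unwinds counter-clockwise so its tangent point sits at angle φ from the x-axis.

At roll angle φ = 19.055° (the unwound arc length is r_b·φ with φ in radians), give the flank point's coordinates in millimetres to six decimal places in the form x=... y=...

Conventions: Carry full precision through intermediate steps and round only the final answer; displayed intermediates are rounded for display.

x=33.290474 y=0.383085

class = single-mesh tooth geometry [base-circle involute, m = 1.109, 61T]
pitch radius r_p = m·N/2 = 1.109·61/2 = 33.824500
base radius r_b = r_p·cos α = 33.824500·cos 20.936° = 31.591411
roll angle φ = 19.055° = 0.33257249 rad
x = r_b·(cos φ + φ·sin φ) = 33.290474
y = r_b·(sin φ − φ·cos φ) = 0.383085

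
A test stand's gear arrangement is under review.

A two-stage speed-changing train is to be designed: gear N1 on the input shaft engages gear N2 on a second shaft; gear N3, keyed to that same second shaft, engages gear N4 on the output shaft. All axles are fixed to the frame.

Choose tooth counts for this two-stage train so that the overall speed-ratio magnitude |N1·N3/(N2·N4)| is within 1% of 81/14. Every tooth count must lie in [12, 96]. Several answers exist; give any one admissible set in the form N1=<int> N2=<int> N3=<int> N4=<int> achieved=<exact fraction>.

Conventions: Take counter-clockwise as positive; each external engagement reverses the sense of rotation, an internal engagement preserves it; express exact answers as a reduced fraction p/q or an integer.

N1=12 N2=14 N3=81 N4=12 achieved=81/14

design class (target 81/14): fixed-axis compound train
target = 81/14 in lowest terms: an exact hit needs N1·N3 = k·81 and N2·N4 = k·14 for one integer k, every count in [12, 96]; additionally prefer no 1:1 stage (N1 ≠ N2, N3 ≠ N4)
k = 1…11: no 1:1-free in-range split of k·81 and k·14 into factor pairs; take k = 12
k = 12: N1·N3 = 972 = 12·81, N2·N4 = 168 = 14·12
achieved = 12·81/(14·12) = 81/14; |achieved − target| = 0 ≤ 81/1400 ✓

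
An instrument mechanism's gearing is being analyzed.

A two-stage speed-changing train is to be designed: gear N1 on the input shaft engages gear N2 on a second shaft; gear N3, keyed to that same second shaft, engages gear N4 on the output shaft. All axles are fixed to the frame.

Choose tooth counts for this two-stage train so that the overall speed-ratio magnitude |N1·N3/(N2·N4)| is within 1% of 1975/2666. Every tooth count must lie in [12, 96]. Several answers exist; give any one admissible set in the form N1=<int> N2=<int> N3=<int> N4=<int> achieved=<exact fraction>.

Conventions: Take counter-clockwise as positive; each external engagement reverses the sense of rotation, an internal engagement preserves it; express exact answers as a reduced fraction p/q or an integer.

design class (target 1975/2666): fixed-axis compound train
target = 1975/2666 in lowest terms: an exact hit needs N1·N3 = k·1975 and N2·N4 = k·2666 for one integer k, every count in [12, 96]; additionally prefer no 1:1 stage (N1 ≠ N2, N3 ≠ N4)
k = 1: N1·N3 = 1975 = 25·79, N2·N4 = 2666 = 31·86
achieved = 25·79/(31·86) = 1975/2666; |achieved − target| = 0 ≤ 79/10664 ✓

N1=25 N2=31 N3=79 N4=86 achieved=1975/2666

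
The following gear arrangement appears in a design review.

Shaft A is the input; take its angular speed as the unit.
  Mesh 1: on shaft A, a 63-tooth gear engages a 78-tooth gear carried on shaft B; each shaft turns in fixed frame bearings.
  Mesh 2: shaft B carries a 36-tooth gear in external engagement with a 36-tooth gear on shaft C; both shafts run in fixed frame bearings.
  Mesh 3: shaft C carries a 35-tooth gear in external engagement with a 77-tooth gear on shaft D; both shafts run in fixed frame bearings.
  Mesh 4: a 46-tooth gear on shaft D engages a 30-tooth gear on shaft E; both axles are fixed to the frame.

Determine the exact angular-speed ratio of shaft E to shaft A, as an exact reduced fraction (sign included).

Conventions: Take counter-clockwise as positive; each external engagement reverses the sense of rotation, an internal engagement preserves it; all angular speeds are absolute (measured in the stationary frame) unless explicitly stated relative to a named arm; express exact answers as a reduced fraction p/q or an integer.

161/286

class = fixed-axis compound train [4 meshes; 4 ratios multiply, 4 sense flips]
mesh 1 [63T→78T]: running ratio 21/26, sense −
mesh 2 [36T→36T]: running ratio 21/26, sense +
mesh 3 [35T→77T]: running ratio 105/286, sense −
mesh 4 [46T→30T]: running ratio 161/286, sense +
ω_out/ω_in = 161/286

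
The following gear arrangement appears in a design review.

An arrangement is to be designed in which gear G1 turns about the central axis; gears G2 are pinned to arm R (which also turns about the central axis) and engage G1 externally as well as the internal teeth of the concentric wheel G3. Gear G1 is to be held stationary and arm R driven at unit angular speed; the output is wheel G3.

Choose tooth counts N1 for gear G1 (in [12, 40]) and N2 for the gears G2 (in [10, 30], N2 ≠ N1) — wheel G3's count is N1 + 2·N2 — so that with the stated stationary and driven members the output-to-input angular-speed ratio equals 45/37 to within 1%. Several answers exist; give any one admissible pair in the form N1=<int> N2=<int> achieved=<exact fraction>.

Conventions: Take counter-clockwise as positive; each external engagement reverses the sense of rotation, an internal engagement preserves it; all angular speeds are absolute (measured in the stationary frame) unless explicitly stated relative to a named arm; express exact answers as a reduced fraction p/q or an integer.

N1=16 N2=29 achieved=45/37

topology: planetary set — design target 45/37, arm = carrier (Willis)
Willis with ω_sun = 0: ω_ring/ω_arm = (N1+N3)/N3; set equal to 45/37  ⇒  N3/N1 = 1/(45/37 − 1) = 37/8
N3 = N1 + 2·N2  ⇒  N2/N1 = (N3/N1 − 1)/2 = (37/8 − 1)/2 = 29/16
smallest multiple with N1 ≥ 12 and N2 ≥ 10: k = 1  ⇒  N1 = 1·16 = 16, N2 = 1·29 = 29 (N1 ≤ 40, N2 ≤ 30, N2 ≠ N1 ✓), N3 = 16 + 2·29 = 74
check: (N1+N3)/N3 with N1 = 16, N3 = 74 gives 45/37; |achieved − target| = 0 ≤ 9/740 ✓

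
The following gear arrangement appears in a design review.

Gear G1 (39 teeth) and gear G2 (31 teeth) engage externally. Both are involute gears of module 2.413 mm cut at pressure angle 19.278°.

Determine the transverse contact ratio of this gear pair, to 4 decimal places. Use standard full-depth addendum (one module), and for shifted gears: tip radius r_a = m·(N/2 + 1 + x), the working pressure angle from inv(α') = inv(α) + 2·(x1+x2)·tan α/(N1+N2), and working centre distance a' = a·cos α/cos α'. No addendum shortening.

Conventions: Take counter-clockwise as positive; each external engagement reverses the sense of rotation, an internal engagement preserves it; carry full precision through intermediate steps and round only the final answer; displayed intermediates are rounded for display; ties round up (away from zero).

1.7190

single-mesh involute tooth geometry (39T engaging 31T at module 2.413)
base radii: r_b1 = 44.415106, r_b2 = 35.304315
tip radii: r_a1 = 49.466500, r_a2 = 39.814500
no profile shift: α' = α, a' = a
action lengths: √(r_a1²−r_b1²) = 21.776890, √(r_a2²−r_b2²) = 18.406513
base pitch p_b = π·m·cos α = 7.155599
CR = (21.776890 + 18.406513 − 84.455000·sin 19.27800°)/7.155599 = 1.718992
contact ratio ≈ 1.7190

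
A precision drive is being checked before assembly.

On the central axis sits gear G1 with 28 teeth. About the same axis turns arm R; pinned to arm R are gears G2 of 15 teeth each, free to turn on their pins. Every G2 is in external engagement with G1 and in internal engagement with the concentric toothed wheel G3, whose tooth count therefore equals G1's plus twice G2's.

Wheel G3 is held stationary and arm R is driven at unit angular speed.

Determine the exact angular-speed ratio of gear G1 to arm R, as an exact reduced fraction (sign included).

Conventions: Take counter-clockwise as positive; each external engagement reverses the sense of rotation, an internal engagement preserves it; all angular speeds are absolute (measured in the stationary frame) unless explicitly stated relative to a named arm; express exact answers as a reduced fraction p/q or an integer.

43/14

planetary set (28T centre, 15T on arm, 58T internal) — Willis relation
ring teeth: 28 + 2·15 = 58
28(ω_sun−ω_arm) = −58(ω_ring−ω_arm),  ω_ring = 0, ω_arm = 1
ω_sun = 1 − (58/28)(0−1) = 43/14
ω_out/ω_in = 43/14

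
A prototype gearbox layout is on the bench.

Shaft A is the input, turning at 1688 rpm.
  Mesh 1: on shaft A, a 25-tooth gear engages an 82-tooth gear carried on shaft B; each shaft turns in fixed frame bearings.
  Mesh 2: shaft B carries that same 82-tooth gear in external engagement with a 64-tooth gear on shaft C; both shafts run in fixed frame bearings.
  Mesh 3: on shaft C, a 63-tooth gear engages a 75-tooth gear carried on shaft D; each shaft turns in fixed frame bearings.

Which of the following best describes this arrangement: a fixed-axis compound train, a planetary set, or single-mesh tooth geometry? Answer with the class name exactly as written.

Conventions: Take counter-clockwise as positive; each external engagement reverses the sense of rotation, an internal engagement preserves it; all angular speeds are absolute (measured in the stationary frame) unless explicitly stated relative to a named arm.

fixed-axis compound train

3-mesh fixed-axis compound train (all bearings frame-fixed)
classification: fixed-axis compound train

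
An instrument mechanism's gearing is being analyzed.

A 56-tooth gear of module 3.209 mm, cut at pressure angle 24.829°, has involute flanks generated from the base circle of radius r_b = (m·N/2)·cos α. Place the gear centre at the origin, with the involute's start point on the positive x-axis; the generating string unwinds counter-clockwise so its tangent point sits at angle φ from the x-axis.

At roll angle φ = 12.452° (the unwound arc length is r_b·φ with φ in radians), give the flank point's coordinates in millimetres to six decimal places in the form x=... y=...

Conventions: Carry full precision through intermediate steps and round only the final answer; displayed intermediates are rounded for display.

x=83.449644 y=0.277703

topology: single-mesh involute geometry — m = 3.209, N = 56
pitch radius r_p = m·N/2 = 3.209·56/2 = 89.852000
base radius r_b = r_p·cos α = 89.852000·cos 24.829° = 81.546536
roll angle φ = 12.452° = 0.21732840 rad
x = r_b·(cos φ + φ·sin φ) = 83.449644
y = r_b·(sin φ − φ·cos φ) = 0.277703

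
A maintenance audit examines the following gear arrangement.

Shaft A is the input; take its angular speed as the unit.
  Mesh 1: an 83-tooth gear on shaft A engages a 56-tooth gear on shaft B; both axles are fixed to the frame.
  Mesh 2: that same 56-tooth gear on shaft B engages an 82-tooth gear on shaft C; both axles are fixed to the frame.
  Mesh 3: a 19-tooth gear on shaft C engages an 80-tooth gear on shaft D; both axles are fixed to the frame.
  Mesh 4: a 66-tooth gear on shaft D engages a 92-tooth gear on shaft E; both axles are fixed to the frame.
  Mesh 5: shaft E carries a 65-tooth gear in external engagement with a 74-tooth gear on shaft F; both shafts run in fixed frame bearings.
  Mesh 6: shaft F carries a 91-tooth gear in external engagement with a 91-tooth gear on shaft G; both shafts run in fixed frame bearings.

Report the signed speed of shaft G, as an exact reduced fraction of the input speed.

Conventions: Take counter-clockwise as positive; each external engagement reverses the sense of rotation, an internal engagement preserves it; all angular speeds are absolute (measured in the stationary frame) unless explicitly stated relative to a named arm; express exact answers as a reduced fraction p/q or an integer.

6-mesh fixed-axis compound train (all bearings frame-fixed)
mesh 1 [83T→56T]: |ω|/ω_in = 1×83/56 = 83/56, sense flips to −
mesh 2 [56T→82T]: |ω|/ω_in = (83/56)×56/82 = 83/82, sense flips to +
mesh 3 [19T→80T]: |ω|/ω_in = (83/82)×19/80 = 1577/6560, sense flips to −
mesh 4 [66T→92T]: |ω|/ω_in = (1577/6560)×66/92 = 52041/301760, sense flips to +
mesh 5 [65T→74T]: |ω|/ω_in = (52041/301760)×65/74 = 676533/4466048, sense flips to −
mesh 6 [91T→91T]: |ω|/ω_in = (676533/4466048)×91/91 = 676533/4466048, sense flips to +
signed output speed (× input speed) = 676533/4466048

676533/4466048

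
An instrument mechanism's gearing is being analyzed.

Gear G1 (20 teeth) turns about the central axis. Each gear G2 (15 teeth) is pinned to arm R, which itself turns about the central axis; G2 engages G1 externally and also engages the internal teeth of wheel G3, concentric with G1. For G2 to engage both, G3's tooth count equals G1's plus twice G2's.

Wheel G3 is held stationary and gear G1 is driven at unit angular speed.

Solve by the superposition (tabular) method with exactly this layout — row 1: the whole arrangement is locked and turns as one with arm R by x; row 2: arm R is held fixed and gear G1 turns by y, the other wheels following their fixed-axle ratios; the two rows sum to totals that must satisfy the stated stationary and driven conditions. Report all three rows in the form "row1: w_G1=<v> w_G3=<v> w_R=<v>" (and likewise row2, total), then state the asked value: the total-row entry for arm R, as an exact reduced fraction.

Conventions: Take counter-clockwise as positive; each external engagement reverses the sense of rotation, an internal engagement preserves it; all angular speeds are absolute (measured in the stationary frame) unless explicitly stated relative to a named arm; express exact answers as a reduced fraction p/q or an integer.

recognized (axles ride arm R): planetary set, 20/15/50 teeth
row 1 (train locked, turned with arm): all members turn x
superposition row 2 [arm held]: sun y, ring −(20/50)·y, arm 0
boundary: total ω_ring = x − (20/50)·y = 0 and total ω_sun = x + y = 1  ⇒  y = 5/7, x = 2/7
row 2 ring = −(20/50)·5/7 = -2/7
totals (row 1 + row 2): sun 2/7 + 5/7 = 1, ring 2/7 + (-2/7) = 0, arm 2/7 + 0 = 2/7
asked cell (total, arm) = 2/7

row1: w_G1=2/7 w_G3=2/7 w_R=2/7
row2: w_G1=5/7 w_G3=-2/7 w_R=0
total: w_G1=1 w_G3=0 w_R=2/7
asked value: 2/7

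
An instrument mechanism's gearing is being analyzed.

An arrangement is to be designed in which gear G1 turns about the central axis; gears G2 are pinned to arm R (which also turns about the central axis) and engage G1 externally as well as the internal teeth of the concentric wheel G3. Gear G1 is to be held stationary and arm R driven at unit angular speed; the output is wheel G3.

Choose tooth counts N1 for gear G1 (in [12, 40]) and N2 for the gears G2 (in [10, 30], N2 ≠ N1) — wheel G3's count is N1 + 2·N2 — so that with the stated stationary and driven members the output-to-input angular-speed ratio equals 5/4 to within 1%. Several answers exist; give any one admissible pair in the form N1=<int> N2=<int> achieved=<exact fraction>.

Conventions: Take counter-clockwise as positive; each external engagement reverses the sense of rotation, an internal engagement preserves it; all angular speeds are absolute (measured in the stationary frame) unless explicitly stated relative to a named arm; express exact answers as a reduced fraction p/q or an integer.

planetary set to be sized for 5/4 (Willis relation)
Willis with ω_sun = 0: ω_ring/ω_arm = (N1+N3)/N3; set equal to 5/4  ⇒  N3/N1 = 1/(5/4 − 1) = 4
N3 = N1 + 2·N2  ⇒  N2/N1 = (N3/N1 − 1)/2 = (4 − 1)/2 = 3/2
smallest multiple with N1 ≥ 12 and N2 ≥ 10: k = 6  ⇒  N1 = 6·2 = 12, N2 = 6·3 = 18 (N1 ≤ 40, N2 ≤ 30, N2 ≠ N1 ✓), N3 = 12 + 2·18 = 48
check: (N1+N3)/N3 with N1 = 12, N3 = 48 gives 5/4; |achieved − target| = 0 ≤ 1/80 ✓

N1=12 N2=18 achieved=5/4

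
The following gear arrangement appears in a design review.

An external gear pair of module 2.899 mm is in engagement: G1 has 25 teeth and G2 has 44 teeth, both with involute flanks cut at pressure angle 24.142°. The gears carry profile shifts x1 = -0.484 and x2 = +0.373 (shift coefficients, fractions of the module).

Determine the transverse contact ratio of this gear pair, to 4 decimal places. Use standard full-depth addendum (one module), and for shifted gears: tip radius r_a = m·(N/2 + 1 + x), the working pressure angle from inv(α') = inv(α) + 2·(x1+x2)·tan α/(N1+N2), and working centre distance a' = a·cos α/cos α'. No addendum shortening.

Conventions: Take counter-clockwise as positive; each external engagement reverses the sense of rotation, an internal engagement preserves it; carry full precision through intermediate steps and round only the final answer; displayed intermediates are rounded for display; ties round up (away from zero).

recognized (one external pair, fixed centres): single-mesh tooth geometry, m = 2.899, N1 = 25, N2 = 44
base radii: r_b1 = 33.067973, r_b2 = 58.199632
tip radii: r_a1 = 37.733384, r_a2 = 67.758327
inv(α') = inv(24.142°) + 2·(-0.484+0.373)·tan α/(25+44) = 0.02540219  ⇒  α' = 23.72255°
a' = a·cos α / cos α' = 100.0155·cos 24.142°/cos 23.72255° = 99.691069
action lengths: √(r_a1²−r_b1²) = 18.174637, √(r_a2²−r_b2²) = 34.698612
base pitch p_b = π·m·cos α = 8.310888
CR = (18.174637 + 34.698612 − 99.691069·sin 23.72255°)/8.310888 = 1.536144
contact ratio ≈ 1.5361

1.5361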